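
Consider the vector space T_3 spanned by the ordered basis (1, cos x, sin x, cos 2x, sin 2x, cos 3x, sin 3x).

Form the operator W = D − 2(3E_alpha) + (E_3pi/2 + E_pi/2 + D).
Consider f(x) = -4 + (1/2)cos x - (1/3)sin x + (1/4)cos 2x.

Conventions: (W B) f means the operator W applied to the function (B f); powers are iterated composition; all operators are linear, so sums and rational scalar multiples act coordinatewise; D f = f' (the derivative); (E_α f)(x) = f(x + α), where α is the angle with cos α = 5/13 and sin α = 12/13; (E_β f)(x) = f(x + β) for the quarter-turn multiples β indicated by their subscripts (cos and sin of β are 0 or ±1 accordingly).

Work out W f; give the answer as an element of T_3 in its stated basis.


g(x) = 16 + (1/39)cos x + (33/13)sin x + (94/169)cos 2x + (11/169)sin 2x

D f = -(1/3)cos x - (1/2)sin x - (1/2)sin 2x
E_alpha f = -4 - (3/26)cos x - (23/39)sin x - (119/676)cos 2x - (30/169)sin 2x
(3E_alpha) f = -12 - (9/26)cos x - (23/13)sin x - (357/676)cos 2x - (90/169)sin 2x
(-2(3E_alpha)) f = 24 + (9/13)cos x + (46/13)sin x + (357/338)cos 2x + (180/169)sin 2x
E_3pi/2 f = -4 + (1/3)cos x + (1/2)sin x - (1/4)cos 2x
E_pi/2 f = -4 - (1/3)cos x - (1/2)sin x - (1/4)cos 2x
D f = -(1/3)cos x - (1/2)sin x - (1/2)sin 2x
(E_3pi/2 + E_pi/2 + D) f = -8 - (1/3)cos x - (1/2)sin x - (1/2)cos 2x - (1/2)sin 2x
(D − 2(3E_alpha) + (E_3pi/2 + E_pi/2 + D)) f = 16 + (1/39)cos x + (33/13)sin x + (94/169)cos 2x + (11/169)sin 2x


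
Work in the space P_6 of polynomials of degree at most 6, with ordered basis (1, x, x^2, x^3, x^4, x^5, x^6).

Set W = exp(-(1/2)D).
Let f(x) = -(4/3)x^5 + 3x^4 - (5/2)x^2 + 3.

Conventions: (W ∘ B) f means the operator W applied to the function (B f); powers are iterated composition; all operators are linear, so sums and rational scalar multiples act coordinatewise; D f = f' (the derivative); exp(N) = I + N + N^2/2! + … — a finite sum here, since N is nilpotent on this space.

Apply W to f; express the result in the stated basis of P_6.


order-1 term: (10/3)x^4 - 6x^3 + (5/2)x
order-2 term: -(10/3)x^3 + (9/2)x^2 - 5/8
order-3 term: (5/3)x^2 - (3/2)x
order-4 term: -(5/12)x + 3/16
order-5 term: 1/24
the series for exp(-(1/2)D) f terminates at order 5
exp(-(1/2)D) f = -(4/3)x^5 + (19/3)x^4 - (28/3)x^3 + (11/3)x^2 + (7/12)x + 125/48

the result is g(x) = -(4/3)x^5 + (19/3)x^4 - (28/3)x^3 + (11/3)x^2 + (7/12)x + 125/48


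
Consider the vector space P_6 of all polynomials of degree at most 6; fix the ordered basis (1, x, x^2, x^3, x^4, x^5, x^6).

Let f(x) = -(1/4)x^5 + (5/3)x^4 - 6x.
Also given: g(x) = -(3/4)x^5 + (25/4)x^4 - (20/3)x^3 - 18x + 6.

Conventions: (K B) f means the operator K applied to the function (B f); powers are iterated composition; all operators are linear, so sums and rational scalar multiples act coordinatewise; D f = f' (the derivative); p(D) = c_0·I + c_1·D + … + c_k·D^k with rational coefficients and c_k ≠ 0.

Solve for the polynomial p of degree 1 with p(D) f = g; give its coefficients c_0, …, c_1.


p(D) = 3·I − D, i.e. c_0 = 3, c_1 = -1

D^0 f = -(1/4)x^5 + (5/3)x^4 - 6x
D^1 f = -(5/4)x^4 + (20/3)x^3 - 6
matching coefficients of g against c_0 f + c_1 Df + … from the top degree down determines the c_i
solution: c_0 = 3, c_1 = -1


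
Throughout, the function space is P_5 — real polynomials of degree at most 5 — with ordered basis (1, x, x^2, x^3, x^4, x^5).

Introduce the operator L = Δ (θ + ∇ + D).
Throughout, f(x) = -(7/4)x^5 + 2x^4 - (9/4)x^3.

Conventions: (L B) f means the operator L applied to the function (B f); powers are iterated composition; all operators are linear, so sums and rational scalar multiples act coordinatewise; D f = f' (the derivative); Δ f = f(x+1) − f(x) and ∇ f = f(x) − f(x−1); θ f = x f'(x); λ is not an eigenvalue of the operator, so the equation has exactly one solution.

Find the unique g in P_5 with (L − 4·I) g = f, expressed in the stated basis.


write g with unknown coordinates in the stated basis and equate coefficients in (L − 4·I) g = f
solving from the highest basis element down gives g = (7/16)x^5 + (143/64)x^4 + (619/32)x^3 + (10123/128)x^2 + (12947/64)x + 26227/128
check: L g = (175/16)x^4 + (601/8)x^3 + (10123/32)x^2 + (12947/16)x + 26227/32
so L g − 4·g = -(7/4)x^5 + 2x^4 - (9/4)x^3 = f ✓

the image equals g(x) = (7/16)x^5 + (143/64)x^4 + (619/32)x^3 + (10123/128)x^2 + (12947/64)x + 26227/128


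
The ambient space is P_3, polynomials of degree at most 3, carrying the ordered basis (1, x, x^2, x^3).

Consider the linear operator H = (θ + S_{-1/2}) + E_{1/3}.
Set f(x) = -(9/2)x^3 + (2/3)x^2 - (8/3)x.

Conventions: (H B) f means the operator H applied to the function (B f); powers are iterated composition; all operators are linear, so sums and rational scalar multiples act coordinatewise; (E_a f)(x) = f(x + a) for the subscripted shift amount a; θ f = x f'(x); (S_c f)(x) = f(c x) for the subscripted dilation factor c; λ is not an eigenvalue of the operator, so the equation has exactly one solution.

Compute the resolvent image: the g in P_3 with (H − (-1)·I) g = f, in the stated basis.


the image equals g(x) = -(12/13)x^3 + (248/663)x^2 - (10376/9945)x + 10156/89505

write g with unknown coordinates in the stated basis and equate coefficients in (H − (-1)·I) g = f
solving from the highest basis element down gives g = -(12/13)x^3 + (248/663)x^2 - (10376/9945)x + 10156/89505
check: H g = -(93/26)x^3 + (194/663)x^2 - (16144/9945)x - 10156/89505
so H g − (-1)·g = -(9/2)x^3 + (2/3)x^2 - (8/3)x = f ✓


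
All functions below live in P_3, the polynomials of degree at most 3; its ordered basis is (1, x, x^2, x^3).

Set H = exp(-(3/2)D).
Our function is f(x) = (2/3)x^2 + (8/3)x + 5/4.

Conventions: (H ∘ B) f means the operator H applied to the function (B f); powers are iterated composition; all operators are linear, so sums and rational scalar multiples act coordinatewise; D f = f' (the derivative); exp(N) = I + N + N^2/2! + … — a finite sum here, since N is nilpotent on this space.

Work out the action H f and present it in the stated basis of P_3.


order-1 term: -2x - 4
order-2 term: 3/2
the series for exp(-(3/2)D) f terminates at order 2
exp(-(3/2)D) f = (2/3)x^2 + (2/3)x - 5/4

the image equals g(x) = (2/3)x^2 + (2/3)x - 5/4


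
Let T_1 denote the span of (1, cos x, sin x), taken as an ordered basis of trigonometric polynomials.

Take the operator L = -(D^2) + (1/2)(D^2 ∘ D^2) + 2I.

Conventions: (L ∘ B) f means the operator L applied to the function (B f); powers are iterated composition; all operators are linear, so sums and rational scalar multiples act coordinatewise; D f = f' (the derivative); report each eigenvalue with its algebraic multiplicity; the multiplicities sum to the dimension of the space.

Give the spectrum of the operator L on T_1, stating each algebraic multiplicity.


image of 1: 2
image of cos x: (7/2)cos x
image of sin x: (7/2)sin x
the matrix is diagonal; its diagonal is (2, 7/2, 7/2)
for a triangular matrix the eigenvalues are the diagonal entries, with algebraic multiplicity their repetition count

λ = 2 (multiplicity 1), λ = 7/2 (multiplicity 2)


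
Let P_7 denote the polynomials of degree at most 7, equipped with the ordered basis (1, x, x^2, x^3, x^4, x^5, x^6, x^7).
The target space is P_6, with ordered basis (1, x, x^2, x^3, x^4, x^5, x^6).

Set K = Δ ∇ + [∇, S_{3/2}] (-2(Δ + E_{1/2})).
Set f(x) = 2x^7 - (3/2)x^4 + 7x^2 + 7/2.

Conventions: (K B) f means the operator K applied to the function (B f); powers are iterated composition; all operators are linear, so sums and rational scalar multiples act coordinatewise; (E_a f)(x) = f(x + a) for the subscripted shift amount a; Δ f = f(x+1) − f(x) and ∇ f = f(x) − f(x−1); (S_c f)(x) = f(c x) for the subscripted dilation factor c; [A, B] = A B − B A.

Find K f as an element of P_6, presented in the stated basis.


∇ f = 14x^6 - 42x^5 + 70x^4 - 76x^3 + 51x^2 - 6x - 7/2
Δ ∇ f = 84x^5 + 140x^3 - 18x^2 + 28x + 11
Δ f = 14x^6 + 42x^5 + 70x^4 + 64x^3 + 33x^2 + 22x + 15/2
E_{1/2} f = 2x^7 + 7x^6 + (21/2)x^5 + (29/4)x^4 + (11/8)x^3 + (97/16)x^2 + (207/32)x + 331/64
(Δ + E_{1/2}) f = 2x^7 + 21x^6 + (105/2)x^5 + (309/4)x^4 + (523/8)x^3 + (625/16)x^2 + (911/32)x + 811/64
(-2(Δ + E_{1/2})) f = -4x^7 - 42x^6 - 105x^5 - (309/2)x^4 - (523/4)x^3 - (625/8)x^2 - (911/16)x - 811/32
S_{3/2} (-2(Δ + E_{1/2})) f = -(2187/32)x^7 - (15309/32)x^6 - (25515/32)x^5 - (25029/32)x^4 - (14121/32)x^3 - (5625/32)x^2 - (2733/32)x - 811/32
∇ S_{3/2} (-2(Δ + E_{1/2})) f = -(15309/32)x^6 - (45927/32)x^5 + (25515/32)x^4 - (74601/32)x^3 + (36369/32)x^2 - (17973/32)x + 1407/32
∇ (-2(Δ + E_{1/2})) f = -28x^6 - 168x^5 - 35x^4 - 268x^3 + (123/4)x^2 - 81x - 353/16
S_{3/2} ∇ (-2(Δ + E_{1/2})) f = -(5103/16)x^6 - (5103/4)x^5 - (2835/16)x^4 - (1809/2)x^3 + (1107/16)x^2 - (243/2)x - 353/16
[∇, S_{3/2}] (-2(Δ + E_{1/2})) f = -(5103/32)x^6 - (5103/32)x^5 + (31185/32)x^4 - (45657/32)x^3 + (34155/32)x^2 - (14085/32)x + 2113/32
(Δ ∇ + [∇, S_{3/2}] (-2(Δ + E_{1/2}))) f = -(5103/32)x^6 - (2415/32)x^5 + (31185/32)x^4 - (41177/32)x^3 + (33579/32)x^2 - (13189/32)x + 2465/32

the result is g(x) = -(5103/32)x^6 - (2415/32)x^5 + (31185/32)x^4 - (41177/32)x^3 + (33579/32)x^2 - (13189/32)x + 2465/32


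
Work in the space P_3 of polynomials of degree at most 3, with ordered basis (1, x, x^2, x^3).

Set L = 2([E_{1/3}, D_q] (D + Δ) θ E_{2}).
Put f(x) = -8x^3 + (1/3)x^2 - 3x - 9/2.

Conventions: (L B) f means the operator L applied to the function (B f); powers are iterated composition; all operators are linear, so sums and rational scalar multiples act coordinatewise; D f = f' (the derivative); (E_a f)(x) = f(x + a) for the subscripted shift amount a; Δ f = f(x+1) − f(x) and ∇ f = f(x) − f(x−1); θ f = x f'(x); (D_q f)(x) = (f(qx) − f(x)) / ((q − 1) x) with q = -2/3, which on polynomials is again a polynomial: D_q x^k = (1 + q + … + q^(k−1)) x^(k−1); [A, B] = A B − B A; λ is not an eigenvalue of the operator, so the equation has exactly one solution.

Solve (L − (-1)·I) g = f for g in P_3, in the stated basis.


write g with unknown coordinates in the stated basis and equate coefficients in (L − (-1)·I) g = f
solving from the highest basis element down gives g = -8x^3 + (1/3)x^2 - 3x - 329/2
check: L g = 160
so L g − (-1)·g = -8x^3 + (1/3)x^2 - 3x - 9/2 = f ✓

the result is g(x) = -8x^3 + (1/3)x^2 - 3x - 329/2


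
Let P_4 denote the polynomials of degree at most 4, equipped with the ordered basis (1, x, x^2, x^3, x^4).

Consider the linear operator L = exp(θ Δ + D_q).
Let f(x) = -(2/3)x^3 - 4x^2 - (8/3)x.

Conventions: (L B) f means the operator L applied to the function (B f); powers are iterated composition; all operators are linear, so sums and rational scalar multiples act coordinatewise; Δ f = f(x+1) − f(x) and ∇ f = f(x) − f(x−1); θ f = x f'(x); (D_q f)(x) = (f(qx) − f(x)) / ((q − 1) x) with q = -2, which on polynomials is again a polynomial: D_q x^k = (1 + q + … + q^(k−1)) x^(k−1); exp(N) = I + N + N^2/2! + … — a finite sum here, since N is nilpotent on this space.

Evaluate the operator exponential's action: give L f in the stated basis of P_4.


the result is g(x) = -(2/3)x^3 - 10x^2 - (35/3)x - 20/3

order-1 term: -6x^2 - 6x - 8/3
order-2 term: -3x - 3
order-3 term: -1
the series for exp(θ Δ + D_q) f terminates at order 3
exp(θ Δ + D_q) f = -(2/3)x^3 - 10x^2 - (35/3)x - 20/3


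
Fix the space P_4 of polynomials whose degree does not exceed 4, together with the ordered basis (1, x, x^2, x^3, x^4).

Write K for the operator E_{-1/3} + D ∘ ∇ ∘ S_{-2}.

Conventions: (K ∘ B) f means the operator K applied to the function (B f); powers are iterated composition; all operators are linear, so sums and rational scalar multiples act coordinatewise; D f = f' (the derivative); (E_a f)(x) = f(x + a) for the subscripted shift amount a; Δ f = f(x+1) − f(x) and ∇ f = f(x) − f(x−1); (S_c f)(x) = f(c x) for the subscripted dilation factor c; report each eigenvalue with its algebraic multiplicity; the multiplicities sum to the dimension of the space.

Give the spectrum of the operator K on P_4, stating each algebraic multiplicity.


image of 1: 1
image of x: x - 1/3
image of x^2: x^2 - (2/3)x + 73/9
image of x^3: x^3 - x^2 - (143/3)x + 647/27
image of x^4: x^4 - (4/3)x^3 + (578/3)x^2 - (5188/27)x + 5185/81
the matrix is upper triangular; its diagonal is (1, 1, 1, 1, 1)
for a triangular matrix the eigenvalues are the diagonal entries, with algebraic multiplicity their repetition count

λ = 1 (multiplicity 5)


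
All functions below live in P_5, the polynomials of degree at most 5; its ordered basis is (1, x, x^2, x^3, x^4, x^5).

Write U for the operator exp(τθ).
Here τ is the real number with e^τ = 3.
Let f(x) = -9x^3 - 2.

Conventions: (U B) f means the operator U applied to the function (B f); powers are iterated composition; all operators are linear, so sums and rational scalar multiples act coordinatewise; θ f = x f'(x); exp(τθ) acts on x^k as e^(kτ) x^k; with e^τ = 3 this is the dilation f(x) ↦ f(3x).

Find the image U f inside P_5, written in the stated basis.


exp(τθ) x^k = e^(kτ) x^k; with e^τ = 3 this sends x^k to 3^k x^k
x^3 ↦ 27 x^3
applying this coordinatewise to f: exp(τθ) f = -243x^3 - 2

g(x) = -243x^3 - 2


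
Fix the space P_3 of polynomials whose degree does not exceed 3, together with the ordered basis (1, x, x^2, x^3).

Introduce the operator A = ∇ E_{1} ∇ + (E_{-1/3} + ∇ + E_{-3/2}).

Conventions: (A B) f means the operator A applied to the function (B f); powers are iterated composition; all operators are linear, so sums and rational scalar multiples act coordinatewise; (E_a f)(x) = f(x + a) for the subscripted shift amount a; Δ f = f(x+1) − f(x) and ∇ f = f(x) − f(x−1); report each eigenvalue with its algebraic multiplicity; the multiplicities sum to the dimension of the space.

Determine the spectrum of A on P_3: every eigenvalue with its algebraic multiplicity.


λ = 2 (multiplicity 4)

image of 1: 2
image of x: 2x - 5/6
image of x^2: 2x^2 - (5/3)x + 121/36
image of x^3: 2x^3 - (5/2)x^2 + (121/12)x - 521/216
the matrix is upper triangular; its diagonal is (2, 2, 2, 2)
for a triangular matrix the eigenvalues are the diagonal entries, with algebraic multiplicity their repetition count


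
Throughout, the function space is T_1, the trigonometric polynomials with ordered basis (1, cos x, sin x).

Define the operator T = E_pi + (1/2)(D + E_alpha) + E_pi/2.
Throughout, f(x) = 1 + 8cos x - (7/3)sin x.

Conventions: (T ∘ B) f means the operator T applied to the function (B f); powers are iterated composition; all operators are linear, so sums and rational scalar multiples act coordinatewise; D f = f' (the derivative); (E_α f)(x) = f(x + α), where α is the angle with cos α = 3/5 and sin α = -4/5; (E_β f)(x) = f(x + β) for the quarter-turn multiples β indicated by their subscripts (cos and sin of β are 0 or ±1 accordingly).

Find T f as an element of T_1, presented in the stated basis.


E_pi f = 1 - 8cos x + (7/3)sin x
D f = -(7/3)cos x - 8sin x
E_alpha f = 1 + (20/3)cos x + 5sin x
(D + E_alpha) f = 1 + (13/3)cos x - 3sin x
((1/2)(D + E_alpha)) f = 1/2 + (13/6)cos x - (3/2)sin x
E_pi/2 f = 1 - (7/3)cos x - 8sin x
(E_pi + (1/2)(D + E_alpha) + E_pi/2) f = 5/2 - (49/6)cos x - (43/6)sin x

g(x) = 5/2 - (49/6)cos x - (43/6)sin x


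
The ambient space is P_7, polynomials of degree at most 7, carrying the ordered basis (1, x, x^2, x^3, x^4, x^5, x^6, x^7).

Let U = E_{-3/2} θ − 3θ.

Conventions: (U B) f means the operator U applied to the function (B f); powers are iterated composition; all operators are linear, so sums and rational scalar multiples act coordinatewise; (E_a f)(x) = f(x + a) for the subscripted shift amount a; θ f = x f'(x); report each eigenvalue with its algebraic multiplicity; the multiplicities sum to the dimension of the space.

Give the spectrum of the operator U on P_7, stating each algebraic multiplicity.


λ = -14 (multiplicity 1), λ = -12 (multiplicity 1), λ = -10 (multiplicity 1), λ = -8 (multiplicity 1), λ = -6 (multiplicity 1), λ = -4 (multiplicity 1), λ = -2 (multiplicity 1), λ = 0 (multiplicity 1)

image of 1: 0
image of x: -2x - 3/2
image of x^2: -4x^2 - 6x + 9/2
image of x^3: -6x^3 - (27/2)x^2 + (81/4)x - 81/8
image of x^4: -8x^4 - 24x^3 + 54x^2 - 54x + 81/4
image of x^5: -10x^5 - (75/2)x^4 + (225/2)x^3 - (675/4)x^2 + (2025/16)x - 1215/32
image of x^6: -12x^6 - 54x^5 + (405/2)x^4 - 405x^3 + (3645/8)x^2 - (2187/8)x + 2187/32
image of x^7: -14x^7 - (147/2)x^6 + (1323/4)x^5 - (6615/8)x^4 + (19845/16)x^3 - (35721/32)x^2 + (35721/64)x - 15309/128
the matrix is upper triangular; its diagonal is (0, -2, -4, -6, -8, -10, -12, -14)
for a triangular matrix the eigenvalues are the diagonal entries, with algebraic multiplicity their repetition count


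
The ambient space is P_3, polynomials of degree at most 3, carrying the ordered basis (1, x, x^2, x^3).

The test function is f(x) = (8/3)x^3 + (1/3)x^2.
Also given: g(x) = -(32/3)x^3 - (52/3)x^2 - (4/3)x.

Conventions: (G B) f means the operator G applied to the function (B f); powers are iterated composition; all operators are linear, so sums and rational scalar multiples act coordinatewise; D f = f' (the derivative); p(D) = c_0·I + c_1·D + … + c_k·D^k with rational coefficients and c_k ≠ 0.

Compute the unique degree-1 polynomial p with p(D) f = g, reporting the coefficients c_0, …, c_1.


D^0 f = (8/3)x^3 + (1/3)x^2
D^1 f = 8x^2 + (2/3)x
matching coefficients of g against c_0 f + c_1 Df + … from the top degree down determines the c_i
solution: c_0 = -4, c_1 = -2

c_0 = -4, c_1 = -2


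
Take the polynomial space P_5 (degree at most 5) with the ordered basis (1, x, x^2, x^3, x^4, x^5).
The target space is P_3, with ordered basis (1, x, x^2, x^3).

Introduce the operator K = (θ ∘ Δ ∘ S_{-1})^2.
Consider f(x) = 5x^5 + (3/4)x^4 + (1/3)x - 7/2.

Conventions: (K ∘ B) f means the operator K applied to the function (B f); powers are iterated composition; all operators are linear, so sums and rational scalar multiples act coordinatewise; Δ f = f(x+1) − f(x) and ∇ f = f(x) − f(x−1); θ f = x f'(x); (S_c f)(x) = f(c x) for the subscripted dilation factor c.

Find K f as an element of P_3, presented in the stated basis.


S_{-1} f = -5x^5 + (3/4)x^4 - (1/3)x - 7/2
Δ S_{-1} f = -25x^4 - 47x^3 - (91/2)x^2 - 22x - 55/12
θ Δ S_{-1} f = -100x^4 - 141x^3 - 91x^2 - 22x
S_{-1} (θ ∘ Δ ∘ S_{-1}) f = -100x^4 + 141x^3 - 91x^2 + 22x
Δ S_{-1} (θ ∘ Δ ∘ S_{-1}) f = -400x^3 - 177x^2 - 159x - 28
θ Δ S_{-1} (θ ∘ Δ ∘ S_{-1}) f = -1200x^3 - 354x^2 - 159x

the result is g(x) = -1200x^3 - 354x^2 - 159x


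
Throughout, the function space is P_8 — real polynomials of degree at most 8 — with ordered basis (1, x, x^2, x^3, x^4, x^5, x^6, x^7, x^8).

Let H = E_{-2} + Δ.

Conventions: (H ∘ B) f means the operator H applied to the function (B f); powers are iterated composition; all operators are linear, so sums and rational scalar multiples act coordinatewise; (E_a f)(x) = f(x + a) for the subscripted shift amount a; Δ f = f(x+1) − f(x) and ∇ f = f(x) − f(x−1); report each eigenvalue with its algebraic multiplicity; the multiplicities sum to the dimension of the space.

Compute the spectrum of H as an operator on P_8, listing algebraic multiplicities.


λ = 1 (multiplicity 9)

image of 1: 1
image of x: x - 1
image of x^2: x^2 - 2x + 5
image of x^3: x^3 - 3x^2 + 15x - 7
image of x^4: x^4 - 4x^3 + 30x^2 - 28x + 17
image of x^5: x^5 - 5x^4 + 50x^3 - 70x^2 + 85x - 31
image of x^6: x^6 - 6x^5 + 75x^4 - 140x^3 + 255x^2 - 186x + 65
image of x^7: x^7 - 7x^6 + 105x^5 - 245x^4 + 595x^3 - 651x^2 + 455x - 127
image of x^8: x^8 - 8x^7 + 140x^6 - 392x^5 + 1190x^4 - 1736x^3 + 1820x^2 - 1016x + 257
the matrix is upper triangular; its diagonal is (1, 1, 1, 1, 1, 1, 1, 1, 1)
for a triangular matrix the eigenvalues are the diagonal entries, with algebraic multiplicity their repetition count


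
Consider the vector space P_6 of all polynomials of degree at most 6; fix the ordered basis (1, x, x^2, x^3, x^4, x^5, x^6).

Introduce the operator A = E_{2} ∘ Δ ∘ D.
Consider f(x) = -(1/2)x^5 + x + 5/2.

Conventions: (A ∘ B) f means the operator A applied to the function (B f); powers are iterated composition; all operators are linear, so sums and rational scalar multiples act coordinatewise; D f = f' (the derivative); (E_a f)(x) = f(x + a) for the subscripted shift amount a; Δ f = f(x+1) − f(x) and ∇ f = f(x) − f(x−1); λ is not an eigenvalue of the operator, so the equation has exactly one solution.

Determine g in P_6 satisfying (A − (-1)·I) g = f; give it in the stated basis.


the result is g(x) = -(1/2)x^5 + 10x^3 + 75x^2 + 131x - 135

write g with unknown coordinates in the stated basis and equate coefficients in (A − (-1)·I) g = f
solving from the highest basis element down gives g = -(1/2)x^5 + 10x^3 + 75x^2 + 131x - 135
check: A g = -10x^3 - 75x^2 - 130x + 275/2
so A g − (-1)·g = -(1/2)x^5 + x + 5/2 = f ✓


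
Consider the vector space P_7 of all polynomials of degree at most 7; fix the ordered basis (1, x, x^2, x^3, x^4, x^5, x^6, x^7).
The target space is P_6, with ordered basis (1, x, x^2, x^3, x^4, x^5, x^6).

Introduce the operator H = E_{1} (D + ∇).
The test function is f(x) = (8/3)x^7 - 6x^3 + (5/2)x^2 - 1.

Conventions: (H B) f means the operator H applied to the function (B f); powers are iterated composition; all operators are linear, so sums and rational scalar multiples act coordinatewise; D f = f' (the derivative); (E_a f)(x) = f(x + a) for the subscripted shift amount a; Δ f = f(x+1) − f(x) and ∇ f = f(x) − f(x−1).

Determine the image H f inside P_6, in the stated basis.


the result is g(x) = (112/3)x^6 + 168x^5 + (1120/3)x^4 + (1400/3)x^3 + 300x^2 + (260/3)x + 29/6

D f = (56/3)x^6 - 18x^2 + 5x
∇ f = (56/3)x^6 - 56x^5 + (280/3)x^4 - (280/3)x^3 + 38x^2 + (13/3)x - 35/6
(D + ∇) f = (112/3)x^6 - 56x^5 + (280/3)x^4 - (280/3)x^3 + 20x^2 + (28/3)x - 35/6
E_{1} (D + ∇) f = (112/3)x^6 + 168x^5 + (1120/3)x^4 + (1400/3)x^3 + 300x^2 + (260/3)x + 29/6


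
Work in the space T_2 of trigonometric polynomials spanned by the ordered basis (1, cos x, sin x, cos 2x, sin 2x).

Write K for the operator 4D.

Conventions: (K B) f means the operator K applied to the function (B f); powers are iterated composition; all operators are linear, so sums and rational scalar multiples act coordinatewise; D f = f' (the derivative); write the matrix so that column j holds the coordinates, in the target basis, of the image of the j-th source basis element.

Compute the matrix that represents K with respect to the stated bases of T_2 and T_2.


the matrix is [[0, 0, 0, 0, 0]; [0, 0, 4, 0, 0]; [0, -4, 0, 0, 0]; [0, 0, 0, 0, 8]; [0, 0, 0, -8, 0]] (rows listed top to bottom)

image of 1: 0
image of cos x: -4sin x
image of sin x: 4cos x
image of cos 2x: -8sin 2x
image of sin 2x: 8cos 2x
each image's coordinates form column j of the matrix


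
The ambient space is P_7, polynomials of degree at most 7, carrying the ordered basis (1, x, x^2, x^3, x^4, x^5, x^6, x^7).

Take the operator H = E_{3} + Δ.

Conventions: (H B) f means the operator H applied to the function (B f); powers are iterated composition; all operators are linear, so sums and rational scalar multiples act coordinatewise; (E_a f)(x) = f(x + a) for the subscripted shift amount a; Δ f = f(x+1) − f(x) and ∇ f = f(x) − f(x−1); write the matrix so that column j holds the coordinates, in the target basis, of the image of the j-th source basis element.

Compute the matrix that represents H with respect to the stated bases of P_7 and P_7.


the matrix is [[1, 4, 10, 28, 82, 244, 730, 2188]; [0, 1, 8, 30, 112, 410, 1464, 5110]; [0, 0, 1, 12, 60, 280, 1230, 5124]; [0, 0, 0, 1, 16, 100, 560, 2870]; [0, 0, 0, 0, 1, 20, 150, 980]; [0, 0, 0, 0, 0, 1, 24, 210]; [0, 0, 0, 0, 0, 0, 1, 28]; [0, 0, 0, 0, 0, 0, 0, 1]] (rows listed top to bottom)

image of 1: 1
image of x: x + 4
image of x^2: x^2 + 8x + 10
image of x^3: x^3 + 12x^2 + 30x + 28
image of x^4: x^4 + 16x^3 + 60x^2 + 112x + 82
image of x^5: x^5 + 20x^4 + 100x^3 + 280x^2 + 410x + 244
image of x^6: x^6 + 24x^5 + 150x^4 + 560x^3 + 1230x^2 + 1464x + 730
image of x^7: x^7 + 28x^6 + 210x^5 + 980x^4 + 2870x^3 + 5124x^2 + 5110x + 2188
each image's coordinates form column j of the matrix


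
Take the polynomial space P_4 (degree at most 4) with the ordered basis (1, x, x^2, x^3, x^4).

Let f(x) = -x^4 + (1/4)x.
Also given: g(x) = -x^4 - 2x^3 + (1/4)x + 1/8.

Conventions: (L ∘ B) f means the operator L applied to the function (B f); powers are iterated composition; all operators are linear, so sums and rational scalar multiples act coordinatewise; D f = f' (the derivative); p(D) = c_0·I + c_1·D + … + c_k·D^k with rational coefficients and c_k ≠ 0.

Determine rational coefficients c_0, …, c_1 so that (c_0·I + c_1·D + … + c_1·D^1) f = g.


c_0 = 1, c_1 = 1/2

D^0 f = -x^4 + (1/4)x
D^1 f = -4x^3 + 1/4
matching coefficients of g against c_0 f + c_1 Df + … from the top degree down determines the c_i
solution: c_0 = 1, c_1 = 1/2


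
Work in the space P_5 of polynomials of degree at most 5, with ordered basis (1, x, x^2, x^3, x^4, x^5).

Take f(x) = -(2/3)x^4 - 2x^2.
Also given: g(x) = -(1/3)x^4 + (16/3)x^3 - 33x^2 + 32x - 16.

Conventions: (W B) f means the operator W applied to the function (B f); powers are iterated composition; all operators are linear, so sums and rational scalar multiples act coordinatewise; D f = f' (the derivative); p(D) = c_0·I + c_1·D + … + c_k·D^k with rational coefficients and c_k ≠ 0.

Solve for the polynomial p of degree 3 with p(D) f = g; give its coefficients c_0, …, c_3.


D^0 f = -(2/3)x^4 - 2x^2
D^1 f = -(8/3)x^3 - 4x
D^2 f = -8x^2 - 4
D^3 f = -16x
matching coefficients of g against c_0 f + c_1 Df + … from the top degree down determines the c_i
solution: c_0 = 1/2, c_1 = -2, c_2 = 4, c_3 = -3/2

p(D) = (1/2)·I − 2·D + 4·D^2 − (3/2)·D^3, i.e. c_0 = 1/2, c_1 = -2, c_2 = 4, c_3 = -3/2


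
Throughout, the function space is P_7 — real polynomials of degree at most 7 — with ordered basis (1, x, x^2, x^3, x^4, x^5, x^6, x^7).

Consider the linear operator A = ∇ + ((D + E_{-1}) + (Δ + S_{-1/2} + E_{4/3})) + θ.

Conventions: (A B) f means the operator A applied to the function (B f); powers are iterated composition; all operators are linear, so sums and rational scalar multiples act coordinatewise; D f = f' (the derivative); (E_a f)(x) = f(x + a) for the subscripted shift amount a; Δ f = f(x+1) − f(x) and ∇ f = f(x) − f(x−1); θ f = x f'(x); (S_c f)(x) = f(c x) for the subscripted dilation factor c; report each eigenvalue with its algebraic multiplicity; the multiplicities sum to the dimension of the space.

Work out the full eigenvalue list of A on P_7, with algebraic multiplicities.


λ = 5/2 (multiplicity 1), λ = 3 (multiplicity 1), λ = 17/4 (multiplicity 1), λ = 39/8 (multiplicity 1), λ = 97/16 (multiplicity 1), λ = 223/32 (multiplicity 1), λ = 513/64 (multiplicity 1), λ = 1151/128 (multiplicity 1)

image of 1: 3
image of x: (5/2)x + 10/3
image of x^2: (17/4)x^2 + (20/3)x + 25/9
image of x^3: (39/8)x^3 + 10x^2 + (25/3)x + 91/27
image of x^4: (97/16)x^4 + (40/3)x^3 + (50/3)x^2 + (364/27)x + 337/81
image of x^5: (223/32)x^5 + (50/3)x^4 + (250/9)x^3 + (910/27)x^2 + (1685/81)x + 1267/243
image of x^6: (513/64)x^6 + 20x^5 + (125/3)x^4 + (1820/27)x^3 + (1685/27)x^2 + (2534/81)x + 4825/729
image of x^7: (1151/128)x^7 + (70/3)x^6 + (175/3)x^5 + (3185/27)x^4 + (11795/81)x^3 + (8869/81)x^2 + (33775/729)x + 18571/2187
the matrix is upper triangular; its diagonal is (3, 5/2, 17/4, 39/8, 97/16, 223/32, 513/64, 1151/128)
for a triangular matrix the eigenvalues are the diagonal entries, with algebraic multiplicity their repetition count


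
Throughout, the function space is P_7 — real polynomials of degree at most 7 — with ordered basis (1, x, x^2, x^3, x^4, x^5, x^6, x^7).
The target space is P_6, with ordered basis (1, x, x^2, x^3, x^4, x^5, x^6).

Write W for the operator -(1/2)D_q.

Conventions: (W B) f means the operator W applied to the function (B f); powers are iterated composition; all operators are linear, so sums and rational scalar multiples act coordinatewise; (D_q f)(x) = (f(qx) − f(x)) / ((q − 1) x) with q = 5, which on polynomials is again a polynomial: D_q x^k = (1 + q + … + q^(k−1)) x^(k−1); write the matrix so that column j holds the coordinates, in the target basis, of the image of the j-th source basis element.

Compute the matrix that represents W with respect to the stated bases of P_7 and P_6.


the matrix is [[0, -1/2, 0, 0, 0, 0, 0, 0]; [0, 0, -3, 0, 0, 0, 0, 0]; [0, 0, 0, -31/2, 0, 0, 0, 0]; [0, 0, 0, 0, -78, 0, 0, 0]; [0, 0, 0, 0, 0, -781/2, 0, 0]; [0, 0, 0, 0, 0, 0, -1953, 0]; [0, 0, 0, 0, 0, 0, 0, -19531/2]] (rows listed top to bottom)

image of 1: 0
image of x: -1/2
image of x^2: -3x
image of x^3: -(31/2)x^2
image of x^4: -78x^3
image of x^5: -(781/2)x^4
image of x^6: -1953x^5
image of x^7: -(19531/2)x^6
each image's coordinates form column j of the matrix


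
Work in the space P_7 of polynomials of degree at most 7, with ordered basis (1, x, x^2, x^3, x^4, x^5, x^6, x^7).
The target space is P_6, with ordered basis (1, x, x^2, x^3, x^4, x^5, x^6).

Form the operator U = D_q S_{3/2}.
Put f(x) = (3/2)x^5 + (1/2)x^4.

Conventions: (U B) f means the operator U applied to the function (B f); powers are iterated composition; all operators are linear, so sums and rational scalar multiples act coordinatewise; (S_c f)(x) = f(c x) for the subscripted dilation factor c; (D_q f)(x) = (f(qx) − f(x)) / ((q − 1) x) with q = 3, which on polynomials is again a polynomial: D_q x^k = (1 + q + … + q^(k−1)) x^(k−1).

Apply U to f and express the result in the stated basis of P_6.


g(x) = (88209/64)x^4 + (405/4)x^3

S_{3/2} f = (729/64)x^5 + (81/32)x^4
D_q S_{3/2} f = (88209/64)x^4 + (405/4)x^3


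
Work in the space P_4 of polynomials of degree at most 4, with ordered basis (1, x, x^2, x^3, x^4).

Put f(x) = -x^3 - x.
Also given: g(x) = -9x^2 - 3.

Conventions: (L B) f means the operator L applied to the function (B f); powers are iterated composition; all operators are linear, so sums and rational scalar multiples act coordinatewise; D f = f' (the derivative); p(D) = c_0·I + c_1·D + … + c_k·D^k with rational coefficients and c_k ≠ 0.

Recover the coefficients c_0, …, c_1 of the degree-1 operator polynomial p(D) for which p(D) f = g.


D^0 f = -x^3 - x
D^1 f = -3x^2 - 1
matching coefficients of g against c_0 f + c_1 Df + … from the top degree down determines the c_i
solution: c_0 = 0, c_1 = 3

p(D) = 3·D, i.e. c_0 = 0, c_1 = 3


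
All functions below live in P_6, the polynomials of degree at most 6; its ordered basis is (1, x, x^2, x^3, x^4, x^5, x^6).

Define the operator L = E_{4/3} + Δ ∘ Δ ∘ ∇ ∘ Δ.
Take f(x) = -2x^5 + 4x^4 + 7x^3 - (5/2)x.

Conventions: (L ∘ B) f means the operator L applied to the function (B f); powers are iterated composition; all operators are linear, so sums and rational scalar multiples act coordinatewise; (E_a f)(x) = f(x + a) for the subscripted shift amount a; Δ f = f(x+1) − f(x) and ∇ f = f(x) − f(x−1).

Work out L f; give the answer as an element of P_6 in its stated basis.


E_{4/3} f = -2x^5 - (28/3)x^4 - (65/9)x^3 + (628/27)x^2 + (6667/162)x + 4246/243
Δ f = -10x^4 - 4x^3 + 25x^2 + 27x + 13/2
∇ Δ f = -40x^3 + 48x^2 + 22x + 8
Δ ∇ Δ f = -120x^2 - 24x + 30
Δ (Δ ∘ ∇ ∘ Δ) f = -240x - 144
(E_{4/3} + Δ ∘ Δ ∘ ∇ ∘ Δ) f = -2x^5 - (28/3)x^4 - (65/9)x^3 + (628/27)x^2 - (32213/162)x - 30746/243

g(x) = -2x^5 - (28/3)x^4 - (65/9)x^3 + (628/27)x^2 - (32213/162)x - 30746/243


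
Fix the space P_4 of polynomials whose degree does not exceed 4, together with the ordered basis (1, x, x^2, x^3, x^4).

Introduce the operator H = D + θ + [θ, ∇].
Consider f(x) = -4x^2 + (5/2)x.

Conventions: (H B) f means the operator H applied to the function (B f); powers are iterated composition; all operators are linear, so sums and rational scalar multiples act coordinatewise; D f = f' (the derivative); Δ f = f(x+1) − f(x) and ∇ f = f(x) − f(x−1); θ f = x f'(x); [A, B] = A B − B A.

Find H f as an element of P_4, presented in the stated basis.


D f = -8x + 5/2
θ f = -8x^2 + (5/2)x
∇ f = -8x + 13/2
θ ∇ f = -8x
θ f = -8x^2 + (5/2)x
∇ θ f = -16x + 21/2
[θ, ∇] f = 8x - 21/2
(D + θ + [θ, ∇]) f = -8x^2 + (5/2)x - 8

the result is g(x) = -8x^2 + (5/2)x - 8


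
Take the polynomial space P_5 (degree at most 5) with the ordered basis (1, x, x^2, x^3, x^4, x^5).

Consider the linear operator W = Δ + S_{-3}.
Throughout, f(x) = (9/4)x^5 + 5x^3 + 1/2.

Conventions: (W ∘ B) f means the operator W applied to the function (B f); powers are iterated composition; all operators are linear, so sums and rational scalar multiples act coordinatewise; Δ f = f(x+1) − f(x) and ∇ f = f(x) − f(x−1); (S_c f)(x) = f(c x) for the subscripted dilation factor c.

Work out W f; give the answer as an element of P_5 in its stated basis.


the image equals g(x) = -(2187/4)x^5 + (45/4)x^4 - (225/2)x^3 + (75/2)x^2 + (105/4)x + 31/4

Δ f = (45/4)x^4 + (45/2)x^3 + (75/2)x^2 + (105/4)x + 29/4
S_{-3} f = -(2187/4)x^5 - 135x^3 + 1/2
(Δ + S_{-3}) f = -(2187/4)x^5 + (45/4)x^4 - (225/2)x^3 + (75/2)x^2 + (105/4)x + 31/4


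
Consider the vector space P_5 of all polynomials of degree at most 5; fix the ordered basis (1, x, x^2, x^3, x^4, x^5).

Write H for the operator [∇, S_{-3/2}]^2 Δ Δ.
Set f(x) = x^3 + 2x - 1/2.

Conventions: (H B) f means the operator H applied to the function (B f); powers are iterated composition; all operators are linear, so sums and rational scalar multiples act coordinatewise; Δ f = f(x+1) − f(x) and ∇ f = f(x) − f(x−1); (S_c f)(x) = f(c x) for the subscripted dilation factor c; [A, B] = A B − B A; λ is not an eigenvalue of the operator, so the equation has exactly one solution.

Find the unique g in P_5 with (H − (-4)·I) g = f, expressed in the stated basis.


the result is g(x) = (1/4)x^3 + (1/2)x - 1/8

write g with unknown coordinates in the stated basis and equate coefficients in (H − (-4)·I) g = f
solving from the highest basis element down gives g = (1/4)x^3 + (1/2)x - 1/8
check: H g = 0
so H g − (-4)·g = x^3 + 2x - 1/2 = f ✓


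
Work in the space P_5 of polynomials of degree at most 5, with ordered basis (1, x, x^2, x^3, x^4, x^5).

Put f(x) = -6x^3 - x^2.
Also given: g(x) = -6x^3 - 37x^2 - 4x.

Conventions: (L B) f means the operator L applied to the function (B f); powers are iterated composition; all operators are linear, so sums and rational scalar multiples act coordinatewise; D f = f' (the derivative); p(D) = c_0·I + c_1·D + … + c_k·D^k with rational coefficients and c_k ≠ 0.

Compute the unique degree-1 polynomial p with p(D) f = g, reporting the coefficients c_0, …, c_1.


D^0 f = -6x^3 - x^2
D^1 f = -18x^2 - 2x
matching coefficients of g against c_0 f + c_1 Df + … from the top degree down determines the c_i
solution: c_0 = 1, c_1 = 2

c_0 = 1, c_1 = 2


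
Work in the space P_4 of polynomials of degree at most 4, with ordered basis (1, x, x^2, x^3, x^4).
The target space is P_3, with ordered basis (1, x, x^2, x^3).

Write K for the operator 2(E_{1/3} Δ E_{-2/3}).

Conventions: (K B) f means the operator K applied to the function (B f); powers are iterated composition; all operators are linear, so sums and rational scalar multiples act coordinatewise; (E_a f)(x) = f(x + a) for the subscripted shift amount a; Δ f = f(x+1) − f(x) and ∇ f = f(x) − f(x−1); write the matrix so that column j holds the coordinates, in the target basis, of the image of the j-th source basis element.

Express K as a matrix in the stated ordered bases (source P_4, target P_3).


image of 1: 0
image of x: 2
image of x^2: 4x + 2/3
image of x^3: 6x^2 + 2x + 2/3
image of x^4: 8x^3 + 4x^2 + (8/3)x + 10/27
each image's coordinates form column j of the matrix

the matrix is [[0, 2, 2/3, 2/3, 10/27]; [0, 0, 4, 2, 8/3]; [0, 0, 0, 6, 4]; [0, 0, 0, 0, 8]] (rows listed top to bottom)


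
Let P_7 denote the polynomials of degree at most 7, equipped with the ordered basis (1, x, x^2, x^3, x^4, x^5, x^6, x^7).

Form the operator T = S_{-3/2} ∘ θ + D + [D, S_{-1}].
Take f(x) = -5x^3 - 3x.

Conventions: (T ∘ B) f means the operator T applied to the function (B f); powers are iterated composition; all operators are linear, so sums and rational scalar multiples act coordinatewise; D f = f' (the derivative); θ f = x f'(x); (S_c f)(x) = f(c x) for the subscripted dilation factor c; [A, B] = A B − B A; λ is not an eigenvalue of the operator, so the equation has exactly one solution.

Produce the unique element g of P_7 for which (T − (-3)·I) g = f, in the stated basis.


write g with unknown coordinates in the stated basis and equate coefficients in (T − (-3)·I) g = f
solving from the highest basis element down gives g = (40/57)x^3 + (16/57)x^2 - (178/57)x - 178/171
check: T g = -(135/19)x^3 - (16/19)x^2 + (121/19)x + 178/57
so T g − (-3)·g = -5x^3 - 3x = f ✓

the result is g(x) = (40/57)x^3 + (16/57)x^2 - (178/57)x - 178/171


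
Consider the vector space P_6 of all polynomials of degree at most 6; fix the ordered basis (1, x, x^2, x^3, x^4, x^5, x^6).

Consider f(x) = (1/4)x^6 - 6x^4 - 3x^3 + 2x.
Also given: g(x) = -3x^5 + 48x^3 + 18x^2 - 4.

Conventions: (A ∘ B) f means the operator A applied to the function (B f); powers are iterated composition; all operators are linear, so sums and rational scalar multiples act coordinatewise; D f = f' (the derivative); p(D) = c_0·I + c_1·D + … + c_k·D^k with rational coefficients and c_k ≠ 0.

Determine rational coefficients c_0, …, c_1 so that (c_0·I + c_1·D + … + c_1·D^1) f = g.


D^0 f = (1/4)x^6 - 6x^4 - 3x^3 + 2x
D^1 f = (3/2)x^5 - 24x^3 - 9x^2 + 2
matching coefficients of g against c_0 f + c_1 Df + … from the top degree down determines the c_i
solution: c_0 = 0, c_1 = -2

p(D) = -2·D, i.e. c_0 = 0, c_1 = -2


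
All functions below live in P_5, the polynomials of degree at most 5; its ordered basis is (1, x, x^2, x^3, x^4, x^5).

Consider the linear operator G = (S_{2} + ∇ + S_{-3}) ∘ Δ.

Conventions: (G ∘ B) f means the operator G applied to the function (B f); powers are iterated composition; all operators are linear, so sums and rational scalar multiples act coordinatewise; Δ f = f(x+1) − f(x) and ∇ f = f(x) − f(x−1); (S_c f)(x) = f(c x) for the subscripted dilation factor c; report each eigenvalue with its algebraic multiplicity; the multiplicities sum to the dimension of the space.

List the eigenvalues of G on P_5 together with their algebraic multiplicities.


λ = 0 (multiplicity 6)

image of 1: 0
image of x: 2
image of x^2: -2x + 4
image of x^3: 39x^2 + 3x + 2
image of x^4: -76x^3 + 90x^2 - 4x + 4
image of x^5: 485x^4 - 170x^3 + 130x^2 + 5x + 2
the matrix is upper triangular; its diagonal is (0, 0, 0, 0, 0, 0)
for a triangular matrix the eigenvalues are the diagonal entries, with algebraic multiplicity their repetition count


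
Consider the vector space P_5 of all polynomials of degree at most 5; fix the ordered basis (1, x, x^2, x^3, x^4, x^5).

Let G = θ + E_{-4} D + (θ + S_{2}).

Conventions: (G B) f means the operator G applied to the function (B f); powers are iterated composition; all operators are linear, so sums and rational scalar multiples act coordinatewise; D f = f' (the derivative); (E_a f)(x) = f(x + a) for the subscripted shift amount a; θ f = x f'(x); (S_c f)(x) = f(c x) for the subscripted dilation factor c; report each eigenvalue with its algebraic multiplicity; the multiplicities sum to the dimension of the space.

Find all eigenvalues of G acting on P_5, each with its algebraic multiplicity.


image of 1: 1
image of x: 4x + 1
image of x^2: 8x^2 + 2x - 8
image of x^3: 14x^3 + 3x^2 - 24x + 48
image of x^4: 24x^4 + 4x^3 - 48x^2 + 192x - 256
image of x^5: 42x^5 + 5x^4 - 80x^3 + 480x^2 - 1280x + 1280
the matrix is upper triangular; its diagonal is (1, 4, 8, 14, 24, 42)
for a triangular matrix the eigenvalues are the diagonal entries, with algebraic multiplicity their repetition count

λ = 1 (multiplicity 1), λ = 4 (multiplicity 1), λ = 8 (multiplicity 1), λ = 14 (multiplicity 1), λ = 24 (multiplicity 1), λ = 42 (multiplicity 1)
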